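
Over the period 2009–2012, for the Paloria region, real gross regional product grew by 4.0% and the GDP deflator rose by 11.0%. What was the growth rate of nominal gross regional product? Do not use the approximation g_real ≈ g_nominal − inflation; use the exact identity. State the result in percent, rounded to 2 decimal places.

15.44%

(1 + g_nom) = (1 + g_real)(1 + π) = 1.0400 × 1.1100 = 1.15440.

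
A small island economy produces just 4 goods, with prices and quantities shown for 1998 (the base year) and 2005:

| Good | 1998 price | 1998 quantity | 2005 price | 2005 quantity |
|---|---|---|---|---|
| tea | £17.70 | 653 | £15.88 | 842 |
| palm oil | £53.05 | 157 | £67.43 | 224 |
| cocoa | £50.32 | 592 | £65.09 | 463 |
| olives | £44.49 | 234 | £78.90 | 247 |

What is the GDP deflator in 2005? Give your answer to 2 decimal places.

127.88

Nominal GDP 2005 = 15.88·842 + 67.43·224 + 65.09·463 + 78.90·247 = 78100.25.
Real GDP 2005 (at 1998 prices) = 17.70·842 + 53.05·224 + 50.32·463 + 44.49·247 = 61073.79.
Deflator = Nominal/Real × 100 = 78100.25/61073.79 × 100 = 127.879.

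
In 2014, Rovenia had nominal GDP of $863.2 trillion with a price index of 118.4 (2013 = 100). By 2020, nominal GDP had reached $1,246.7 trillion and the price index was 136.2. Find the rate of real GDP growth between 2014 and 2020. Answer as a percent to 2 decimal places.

Deflate each year: 2014 → 863.2/1.184 = 729.05; 2020 → 1246.7/1.362 = 915.35.
So real GDP changed by 915.35/729.05 − 1 = 0.2555, i.e. 25.55%.

25.55%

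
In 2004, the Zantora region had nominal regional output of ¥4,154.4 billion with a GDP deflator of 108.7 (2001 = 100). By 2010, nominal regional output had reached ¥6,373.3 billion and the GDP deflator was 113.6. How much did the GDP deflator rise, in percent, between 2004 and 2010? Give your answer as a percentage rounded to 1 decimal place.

Price-level change = 113.6 / 108.7 − 1 = 0.0451.

4.5%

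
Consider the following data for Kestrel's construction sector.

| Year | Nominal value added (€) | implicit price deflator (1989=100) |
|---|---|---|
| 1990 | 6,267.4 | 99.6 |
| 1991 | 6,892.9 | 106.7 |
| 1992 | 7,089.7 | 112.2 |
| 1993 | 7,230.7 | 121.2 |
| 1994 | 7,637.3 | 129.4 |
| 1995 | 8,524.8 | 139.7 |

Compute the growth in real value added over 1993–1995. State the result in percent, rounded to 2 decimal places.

2.28%

Real value added 1993 = 7230.7/1.212 = 5965.92.
Real value added 1995 = 8524.8/1.397 = 6102.22.
Change = 6102.22/5965.92 − 1 = 0.0228.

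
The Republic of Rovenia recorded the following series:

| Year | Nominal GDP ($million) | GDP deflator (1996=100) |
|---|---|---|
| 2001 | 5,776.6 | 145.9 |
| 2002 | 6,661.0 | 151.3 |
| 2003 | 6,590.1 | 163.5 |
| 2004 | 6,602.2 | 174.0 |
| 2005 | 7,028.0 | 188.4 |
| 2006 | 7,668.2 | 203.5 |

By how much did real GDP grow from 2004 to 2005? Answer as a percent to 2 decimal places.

-1.69%

Real GDP 2004 = 6602.2/1.740 = 3794.37.
Real GDP 2005 = 7028.0/1.884 = 3730.36.
Change = 3730.36/3794.37 − 1 = -0.0169.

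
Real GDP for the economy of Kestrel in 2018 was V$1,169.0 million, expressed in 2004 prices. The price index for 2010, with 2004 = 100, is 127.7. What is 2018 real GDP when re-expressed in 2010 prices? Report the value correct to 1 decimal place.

V$1,492.8 million

Real GDP in 2010 prices = Real GDP in 2004 prices × (P_2010/P_2004) = 1169.0 × 1.277 = 1492.81.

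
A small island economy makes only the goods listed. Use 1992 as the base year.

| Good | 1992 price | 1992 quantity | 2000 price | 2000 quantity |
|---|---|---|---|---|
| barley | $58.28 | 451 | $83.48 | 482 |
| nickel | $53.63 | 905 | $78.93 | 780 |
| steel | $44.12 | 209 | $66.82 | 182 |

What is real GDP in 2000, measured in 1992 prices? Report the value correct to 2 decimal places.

Real GDP 2000 = Σ (p_1992 × q_2000) = 58.28·482 + 53.63·780 + 44.12·182 = 77952.20.

$77952.20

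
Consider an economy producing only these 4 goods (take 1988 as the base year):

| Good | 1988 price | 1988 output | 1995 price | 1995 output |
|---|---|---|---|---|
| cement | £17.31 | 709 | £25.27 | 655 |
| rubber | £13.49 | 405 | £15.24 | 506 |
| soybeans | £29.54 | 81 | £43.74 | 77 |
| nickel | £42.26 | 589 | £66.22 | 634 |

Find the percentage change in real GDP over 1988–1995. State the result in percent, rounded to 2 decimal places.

4.91%

Real GDP 1988 = Nominal GDP 1988 = 17.31·709 + 13.49·405 + 29.54·81 + 42.26·589 = 45020.12.
Real GDP 1995 (at 1988 prices) = 17.31·655 + 13.49·506 + 29.54·77 + 42.26·634 = 47231.41.
Real growth = 47231.41/45020.12 − 1 = 0.0491.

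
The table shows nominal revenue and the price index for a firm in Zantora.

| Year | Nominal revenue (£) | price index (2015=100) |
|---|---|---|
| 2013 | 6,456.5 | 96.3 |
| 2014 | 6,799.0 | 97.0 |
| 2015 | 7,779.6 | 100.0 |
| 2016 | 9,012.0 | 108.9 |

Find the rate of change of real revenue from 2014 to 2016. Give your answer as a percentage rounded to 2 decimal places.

Real revenue 2014 = 6799.0/0.970 = 7009.28.
Real revenue 2016 = 9012.0/1.089 = 8275.48.
Change = 8275.48/7009.28 − 1 = 0.1806.

18.06%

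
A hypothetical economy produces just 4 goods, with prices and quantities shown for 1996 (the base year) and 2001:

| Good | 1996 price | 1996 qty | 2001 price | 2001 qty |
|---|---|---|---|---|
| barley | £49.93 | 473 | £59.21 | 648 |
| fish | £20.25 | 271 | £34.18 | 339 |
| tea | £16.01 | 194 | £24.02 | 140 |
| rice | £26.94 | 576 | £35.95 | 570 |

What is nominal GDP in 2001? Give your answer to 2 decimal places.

Nominal GDP 2001 = Σ (p_2001 × q_2001) = 59.21·648 + 34.18·339 + 24.02·140 + 35.95·570 = 73809.40.

£73809.40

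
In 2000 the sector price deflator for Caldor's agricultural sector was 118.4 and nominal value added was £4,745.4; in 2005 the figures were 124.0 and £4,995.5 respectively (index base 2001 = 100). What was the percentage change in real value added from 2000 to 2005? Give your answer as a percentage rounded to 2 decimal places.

0.52%

Real value added 2000 = 4745.4 / 1.184 = 4007.94.
Real value added 2005 = 4995.5 / 1.240 = 4028.63.
Real growth = 4028.63 / 4007.94 − 1 = 0.0052.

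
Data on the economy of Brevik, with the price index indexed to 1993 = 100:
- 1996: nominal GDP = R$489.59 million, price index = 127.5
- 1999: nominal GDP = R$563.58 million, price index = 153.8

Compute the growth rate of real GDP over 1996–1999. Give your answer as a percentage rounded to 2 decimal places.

-4.57%

Real GDP 1996 = 489.59 / 1.275 = 383.99.
Real GDP 1999 = 563.58 / 1.538 = 366.44.
Real growth = 366.44 / 383.99 − 1 = -0.0457.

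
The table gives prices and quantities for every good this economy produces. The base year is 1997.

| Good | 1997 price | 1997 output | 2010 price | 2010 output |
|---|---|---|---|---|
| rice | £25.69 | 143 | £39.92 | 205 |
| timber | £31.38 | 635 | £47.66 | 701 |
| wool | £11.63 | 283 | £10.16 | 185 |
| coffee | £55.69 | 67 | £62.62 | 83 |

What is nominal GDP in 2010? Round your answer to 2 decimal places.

£48670.32

Nominal GDP 2010 = Σ (p_2010 × q_2010) = 39.92·205 + 47.66·701 + 10.16·185 + 62.62·83 = 48670.32.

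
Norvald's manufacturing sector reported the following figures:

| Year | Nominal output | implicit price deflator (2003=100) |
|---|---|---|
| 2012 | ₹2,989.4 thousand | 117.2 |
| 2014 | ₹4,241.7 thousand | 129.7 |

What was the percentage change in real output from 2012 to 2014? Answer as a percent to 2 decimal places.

28.22%

Deflate each year: 2012 → 2989.4/1.172 = 2550.68; 2014 → 4241.7/1.297 = 3270.39.
So real output changed by 3270.39/2550.68 − 1 = 0.2822, i.e. 28.22%.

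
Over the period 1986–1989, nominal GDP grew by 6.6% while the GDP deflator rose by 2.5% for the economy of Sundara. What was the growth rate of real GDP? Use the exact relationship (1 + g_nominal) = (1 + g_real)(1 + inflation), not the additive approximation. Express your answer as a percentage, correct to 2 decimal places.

4.00%

(1 + g_nom) = (1 + g_real)(1 + π), so g_real = 1.0660 / 1.0250 − 1 = 0.04000.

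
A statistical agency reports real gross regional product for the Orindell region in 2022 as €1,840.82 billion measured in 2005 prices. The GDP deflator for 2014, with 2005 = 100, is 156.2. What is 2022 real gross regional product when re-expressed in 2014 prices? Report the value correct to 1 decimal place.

€2,875.4 billion

Real gross regional product in 2014 prices = Real gross regional product in 2005 prices × (P_2014/P_2005) = 1840.82 × 1.562 = 2875.36.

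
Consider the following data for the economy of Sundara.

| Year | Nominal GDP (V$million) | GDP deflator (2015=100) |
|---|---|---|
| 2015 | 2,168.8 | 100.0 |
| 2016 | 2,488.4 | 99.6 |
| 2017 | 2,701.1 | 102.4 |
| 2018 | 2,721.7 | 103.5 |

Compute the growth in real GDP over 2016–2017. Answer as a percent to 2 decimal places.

5.58%

Real GDP 2016 = 2488.4/0.996 = 2498.39.
Real GDP 2017 = 2701.1/1.024 = 2637.79.
Change = 2637.79/2498.39 − 1 = 0.0558.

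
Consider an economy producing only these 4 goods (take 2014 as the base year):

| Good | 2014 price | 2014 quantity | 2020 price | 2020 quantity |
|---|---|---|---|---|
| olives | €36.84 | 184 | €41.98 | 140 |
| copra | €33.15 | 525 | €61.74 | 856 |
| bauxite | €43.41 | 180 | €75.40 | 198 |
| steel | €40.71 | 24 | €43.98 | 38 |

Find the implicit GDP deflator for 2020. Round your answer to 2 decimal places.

Nominal GDP 2020 = 41.98·140 + 61.74·856 + 75.40·198 + 43.98·38 = 75327.08.
Real GDP 2020 (at 2014 prices) = 36.84·140 + 33.15·856 + 43.41·198 + 40.71·38 = 43676.16.
Deflator = Nominal/Real × 100 = 75327.08/43676.16 × 100 = 172.467.

172.47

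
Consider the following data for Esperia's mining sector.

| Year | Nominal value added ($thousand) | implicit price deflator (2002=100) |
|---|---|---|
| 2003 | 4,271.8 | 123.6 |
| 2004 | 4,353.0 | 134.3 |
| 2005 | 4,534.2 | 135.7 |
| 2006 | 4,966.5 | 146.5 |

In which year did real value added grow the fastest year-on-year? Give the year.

2005

2004: real = 4353.0/1.343 = 3241.25; growth vs 2003 (3456.15) = -6.22%.
2005: real = 4534.2/1.357 = 3341.34; growth vs 2004 (3241.25) = 3.09%.
2006: real = 4966.5/1.465 = 3390.10; growth vs 2005 (3341.34) = 1.46%.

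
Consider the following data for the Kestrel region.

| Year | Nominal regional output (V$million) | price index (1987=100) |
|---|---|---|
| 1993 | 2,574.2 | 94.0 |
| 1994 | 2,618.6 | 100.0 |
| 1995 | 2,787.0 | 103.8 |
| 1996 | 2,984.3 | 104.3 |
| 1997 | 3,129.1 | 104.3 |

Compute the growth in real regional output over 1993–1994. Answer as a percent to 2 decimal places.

Real regional output 1993 = 2574.2/0.940 = 2738.51.
Real regional output 1994 = 2618.6/1.000 = 2618.60.
Change = 2618.60/2738.51 − 1 = -0.0438.

-4.38%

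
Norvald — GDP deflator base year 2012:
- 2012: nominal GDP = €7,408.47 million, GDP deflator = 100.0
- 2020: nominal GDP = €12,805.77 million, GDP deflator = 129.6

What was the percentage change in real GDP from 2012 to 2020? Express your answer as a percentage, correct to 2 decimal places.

Real GDP 2012 = 7408.47 / 1.000 = 7408.47.
Real GDP 2020 = 12805.77 / 1.296 = 9881.00.
Real growth = 9881.00 / 7408.47 − 1 = 0.3337.

33.37%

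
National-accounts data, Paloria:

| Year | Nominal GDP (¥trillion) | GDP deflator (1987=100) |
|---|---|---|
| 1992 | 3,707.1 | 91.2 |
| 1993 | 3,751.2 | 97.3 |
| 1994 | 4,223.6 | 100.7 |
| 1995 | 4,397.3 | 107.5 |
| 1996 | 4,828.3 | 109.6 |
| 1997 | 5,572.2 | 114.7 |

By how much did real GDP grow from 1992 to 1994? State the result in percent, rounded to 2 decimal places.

3.18%

Real GDP 1992 = 3707.1/0.912 = 4064.80.
Real GDP 1994 = 4223.6/1.007 = 4194.24.
Change = 4194.24/4064.80 − 1 = 0.0318.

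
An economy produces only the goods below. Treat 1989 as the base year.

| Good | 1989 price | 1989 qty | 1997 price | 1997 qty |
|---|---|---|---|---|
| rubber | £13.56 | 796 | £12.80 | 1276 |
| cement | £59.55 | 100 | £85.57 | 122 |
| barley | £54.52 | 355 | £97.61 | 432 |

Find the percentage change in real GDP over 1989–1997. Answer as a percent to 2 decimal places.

Real GDP 1989 = Nominal GDP 1989 = 13.56·796 + 59.55·100 + 54.52·355 = 36103.36.
Real GDP 1997 (at 1989 prices) = 13.56·1276 + 59.55·122 + 54.52·432 = 48120.30.
Real growth = 48120.30/36103.36 − 1 = 0.3328.

33.28%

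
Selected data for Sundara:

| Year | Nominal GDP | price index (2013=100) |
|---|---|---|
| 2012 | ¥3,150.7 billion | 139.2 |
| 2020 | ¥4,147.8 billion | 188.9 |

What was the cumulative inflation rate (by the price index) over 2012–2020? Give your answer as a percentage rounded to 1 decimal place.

35.7%

Price-level change = 188.9 / 139.2 − 1 = 0.3570.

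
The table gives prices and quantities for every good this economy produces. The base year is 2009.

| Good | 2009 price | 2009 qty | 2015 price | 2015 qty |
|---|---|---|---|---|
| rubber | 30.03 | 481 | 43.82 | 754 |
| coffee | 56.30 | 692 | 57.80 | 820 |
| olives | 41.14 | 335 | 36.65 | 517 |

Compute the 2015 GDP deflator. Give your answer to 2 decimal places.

Nominal GDP 2015 = 43.82·754 + 57.80·820 + 36.65·517 = 99384.33.
Real GDP 2015 (at 2009 prices) = 30.03·754 + 56.30·820 + 41.14·517 = 90078.00.
Deflator = Nominal/Real × 100 = 99384.33/90078.00 × 100 = 110.331.

110.33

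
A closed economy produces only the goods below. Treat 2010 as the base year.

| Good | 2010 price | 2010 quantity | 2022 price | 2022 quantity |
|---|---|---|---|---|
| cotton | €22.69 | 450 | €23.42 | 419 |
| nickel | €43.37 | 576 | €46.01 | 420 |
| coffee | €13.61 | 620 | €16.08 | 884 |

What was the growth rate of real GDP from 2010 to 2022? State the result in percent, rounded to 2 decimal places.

-8.88%

Real GDP 2010 = Nominal GDP 2010 = 22.69·450 + 43.37·576 + 13.61·620 = 43629.82.
Real GDP 2022 (at 2010 prices) = 22.69·419 + 43.37·420 + 13.61·884 = 39753.75.
Real growth = 39753.75/43629.82 − 1 = -0.0888.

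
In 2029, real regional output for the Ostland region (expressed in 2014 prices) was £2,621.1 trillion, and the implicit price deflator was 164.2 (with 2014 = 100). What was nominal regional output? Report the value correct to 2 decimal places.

£4,303.85 trillion

Nominal regional output = Real × (implicit price deflator/100) = 2621.1 × 1.642 = 4303.85.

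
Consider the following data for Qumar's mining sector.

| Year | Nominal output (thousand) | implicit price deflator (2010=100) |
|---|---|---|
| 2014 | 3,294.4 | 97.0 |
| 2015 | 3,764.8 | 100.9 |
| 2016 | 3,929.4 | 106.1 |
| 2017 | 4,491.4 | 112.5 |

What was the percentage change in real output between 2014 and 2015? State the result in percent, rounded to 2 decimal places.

9.86%

Real output 2014 = 3294.4/0.970 = 3396.29.
Real output 2015 = 3764.8/1.009 = 3731.22.
Change = 3731.22/3396.29 − 1 = 0.0986.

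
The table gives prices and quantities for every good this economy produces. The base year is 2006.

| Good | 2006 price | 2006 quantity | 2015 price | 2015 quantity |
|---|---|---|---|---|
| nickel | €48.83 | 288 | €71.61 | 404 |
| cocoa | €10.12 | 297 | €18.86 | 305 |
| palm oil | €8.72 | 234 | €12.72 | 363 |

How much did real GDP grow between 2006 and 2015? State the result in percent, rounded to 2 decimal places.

Real GDP 2006 = Nominal GDP 2006 = 48.83·288 + 10.12·297 + 8.72·234 = 19109.16.
Real GDP 2015 (at 2006 prices) = 48.83·404 + 10.12·305 + 8.72·363 = 25979.28.
Real growth = 25979.28/19109.16 − 1 = 0.3595.

35.95%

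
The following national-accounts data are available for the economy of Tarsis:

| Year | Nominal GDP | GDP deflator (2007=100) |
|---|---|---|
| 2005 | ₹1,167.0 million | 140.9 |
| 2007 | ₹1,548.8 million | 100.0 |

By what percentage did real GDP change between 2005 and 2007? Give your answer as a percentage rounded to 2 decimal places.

87.00%

Deflate each year: 2005 → 1167.0/1.409 = 828.25; 2007 → 1548.8/1.000 = 1548.80.
So real GDP changed by 1548.80/828.25 − 1 = 0.8700, i.e. 87.00%.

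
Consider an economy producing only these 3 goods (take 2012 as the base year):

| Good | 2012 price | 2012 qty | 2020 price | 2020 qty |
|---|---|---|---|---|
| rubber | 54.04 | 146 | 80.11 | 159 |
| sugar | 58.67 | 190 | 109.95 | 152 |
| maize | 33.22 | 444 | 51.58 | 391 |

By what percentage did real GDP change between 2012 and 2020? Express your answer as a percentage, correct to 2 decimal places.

Real GDP 2012 = Nominal GDP 2012 = 54.04·146 + 58.67·190 + 33.22·444 = 33786.82.
Real GDP 2020 (at 2012 prices) = 54.04·159 + 58.67·152 + 33.22·391 = 30499.22.
Real growth = 30499.22/33786.82 − 1 = -0.0973.

-9.73%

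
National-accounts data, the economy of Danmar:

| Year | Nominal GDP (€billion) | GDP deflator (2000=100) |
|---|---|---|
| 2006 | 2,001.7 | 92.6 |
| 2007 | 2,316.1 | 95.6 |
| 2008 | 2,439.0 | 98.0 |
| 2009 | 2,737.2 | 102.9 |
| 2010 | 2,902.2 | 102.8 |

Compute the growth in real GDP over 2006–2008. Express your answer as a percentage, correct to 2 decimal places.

Real GDP 2006 = 2001.7/0.926 = 2161.66.
Real GDP 2008 = 2439.0/0.980 = 2488.78.
Change = 2488.78/2161.66 − 1 = 0.1513.

15.13%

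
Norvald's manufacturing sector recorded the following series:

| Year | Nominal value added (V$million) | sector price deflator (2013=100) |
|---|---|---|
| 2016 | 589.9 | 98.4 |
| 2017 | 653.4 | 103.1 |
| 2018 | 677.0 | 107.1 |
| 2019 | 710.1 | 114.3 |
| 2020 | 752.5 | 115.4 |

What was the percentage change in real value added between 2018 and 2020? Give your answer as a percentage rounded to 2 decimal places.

Real value added 2018 = 677.0/1.071 = 632.12.
Real value added 2020 = 752.5/1.154 = 652.08.
Change = 652.08/632.12 − 1 = 0.0316.

3.16%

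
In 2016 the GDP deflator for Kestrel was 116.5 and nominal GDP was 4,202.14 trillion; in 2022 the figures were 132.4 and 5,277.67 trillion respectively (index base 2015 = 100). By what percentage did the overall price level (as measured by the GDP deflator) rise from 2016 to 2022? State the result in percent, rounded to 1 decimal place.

13.6%

Price-level change = 132.4 / 116.5 − 1 = 0.1365.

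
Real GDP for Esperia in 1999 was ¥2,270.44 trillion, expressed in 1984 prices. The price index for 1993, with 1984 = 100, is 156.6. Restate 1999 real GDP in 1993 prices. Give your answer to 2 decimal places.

¥3,555.51 trillion

Real GDP in 1993 prices = Real GDP in 1984 prices × (P_1993/P_1984) = 2270.44 × 1.566 = 3555.51.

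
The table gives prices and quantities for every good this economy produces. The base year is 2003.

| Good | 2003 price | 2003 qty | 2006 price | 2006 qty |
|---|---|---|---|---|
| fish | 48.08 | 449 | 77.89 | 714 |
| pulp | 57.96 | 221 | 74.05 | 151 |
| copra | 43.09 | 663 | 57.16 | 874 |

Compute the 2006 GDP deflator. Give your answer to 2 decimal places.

Nominal GDP 2006 = 77.89·714 + 74.05·151 + 57.16·874 = 116752.85.
Real GDP 2006 (at 2003 prices) = 48.08·714 + 57.96·151 + 43.09·874 = 80741.74.
Deflator = Nominal/Real × 100 = 116752.85/80741.74 × 100 = 144.600.

144.60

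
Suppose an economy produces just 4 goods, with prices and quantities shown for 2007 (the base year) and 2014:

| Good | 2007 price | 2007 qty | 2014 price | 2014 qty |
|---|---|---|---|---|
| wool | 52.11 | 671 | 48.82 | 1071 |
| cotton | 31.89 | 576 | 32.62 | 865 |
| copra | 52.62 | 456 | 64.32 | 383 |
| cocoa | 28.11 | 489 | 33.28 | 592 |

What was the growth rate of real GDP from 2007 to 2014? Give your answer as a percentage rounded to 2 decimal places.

31.97%

Real GDP 2007 = Nominal GDP 2007 = 52.11·671 + 31.89·576 + 52.62·456 + 28.11·489 = 91074.96.
Real GDP 2014 (at 2007 prices) = 52.11·1071 + 31.89·865 + 52.62·383 + 28.11·592 = 120189.24.
Real growth = 120189.24/91074.96 − 1 = 0.3197.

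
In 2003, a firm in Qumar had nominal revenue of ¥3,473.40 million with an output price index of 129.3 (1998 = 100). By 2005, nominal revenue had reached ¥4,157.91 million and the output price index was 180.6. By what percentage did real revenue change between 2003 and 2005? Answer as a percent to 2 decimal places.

-14.30%

Real revenue 2003 = 3473.40 / 1.293 = 2686.31.
Real revenue 2005 = 4157.91 / 1.806 = 2302.28.
Real growth = 2302.28 / 2686.31 − 1 = -0.1430.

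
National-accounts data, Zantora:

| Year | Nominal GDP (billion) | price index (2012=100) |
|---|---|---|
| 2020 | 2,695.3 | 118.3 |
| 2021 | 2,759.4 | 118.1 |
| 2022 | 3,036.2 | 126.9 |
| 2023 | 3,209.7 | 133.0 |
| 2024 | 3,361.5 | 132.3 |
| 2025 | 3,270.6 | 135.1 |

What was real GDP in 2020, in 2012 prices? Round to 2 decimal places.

Real GDP 2020 = 2695.3 / 1.183 = 2278.36.

2,278.36 billion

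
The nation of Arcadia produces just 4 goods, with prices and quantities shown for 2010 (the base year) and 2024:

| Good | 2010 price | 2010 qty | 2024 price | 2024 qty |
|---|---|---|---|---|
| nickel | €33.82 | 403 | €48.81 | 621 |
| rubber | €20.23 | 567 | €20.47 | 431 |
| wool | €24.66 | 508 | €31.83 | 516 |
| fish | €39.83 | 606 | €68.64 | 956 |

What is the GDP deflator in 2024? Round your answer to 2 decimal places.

150.49

Nominal GDP 2024 = 48.81·621 + 20.47·431 + 31.83·516 + 68.64·956 = 121177.70.
Real GDP 2024 (at 2010 prices) = 33.82·621 + 20.23·431 + 24.66·516 + 39.83·956 = 80523.39.
Deflator = Nominal/Real × 100 = 121177.70/80523.39 × 100 = 150.488.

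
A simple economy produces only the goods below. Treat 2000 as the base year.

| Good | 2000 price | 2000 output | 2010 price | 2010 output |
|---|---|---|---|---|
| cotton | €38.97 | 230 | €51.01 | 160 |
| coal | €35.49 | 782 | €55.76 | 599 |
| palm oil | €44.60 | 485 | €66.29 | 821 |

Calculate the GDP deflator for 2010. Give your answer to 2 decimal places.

149.72

Nominal GDP 2010 = 51.01·160 + 55.76·599 + 66.29·821 = 95985.93.
Real GDP 2010 (at 2000 prices) = 38.97·160 + 35.49·599 + 44.60·821 = 64110.31.
Deflator = Nominal/Real × 100 = 95985.93/64110.31 × 100 = 149.720.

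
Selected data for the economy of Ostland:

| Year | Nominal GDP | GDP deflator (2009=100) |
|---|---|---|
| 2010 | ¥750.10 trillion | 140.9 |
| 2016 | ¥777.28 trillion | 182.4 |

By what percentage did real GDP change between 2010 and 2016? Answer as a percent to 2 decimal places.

Deflate each year: 2010 → 750.10/1.409 = 532.36; 2016 → 777.28/1.824 = 426.14.
So real GDP changed by 426.14/532.36 − 1 = -0.1995, i.e. -19.95%.

-19.95%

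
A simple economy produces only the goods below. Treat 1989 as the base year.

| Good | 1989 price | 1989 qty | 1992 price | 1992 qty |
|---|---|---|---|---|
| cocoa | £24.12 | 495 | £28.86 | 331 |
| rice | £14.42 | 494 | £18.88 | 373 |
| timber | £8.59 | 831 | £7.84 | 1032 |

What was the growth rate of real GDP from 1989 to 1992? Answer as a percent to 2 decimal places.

-15.17%

Real GDP 1989 = Nominal GDP 1989 = 24.12·495 + 14.42·494 + 8.59·831 = 26201.17.
Real GDP 1992 (at 1989 prices) = 24.12·331 + 14.42·373 + 8.59·1032 = 22227.26.
Real growth = 22227.26/26201.17 − 1 = -0.1517.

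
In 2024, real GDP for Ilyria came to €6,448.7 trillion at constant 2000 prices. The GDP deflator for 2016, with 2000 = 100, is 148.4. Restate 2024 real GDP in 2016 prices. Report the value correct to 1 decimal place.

Real GDP in 2016 prices = Real GDP in 2000 prices × (P_2016/P_2000) = 6448.7 × 1.484 = 9569.87.

€9,569.9 trillion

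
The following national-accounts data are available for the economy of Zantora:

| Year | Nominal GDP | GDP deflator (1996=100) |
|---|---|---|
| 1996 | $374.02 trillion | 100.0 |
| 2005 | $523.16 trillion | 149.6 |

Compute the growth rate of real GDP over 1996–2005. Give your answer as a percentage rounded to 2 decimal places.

-6.50%

Real GDP 1996 = 374.02 / 1.000 = 374.02.
Real GDP 2005 = 523.16 / 1.496 = 349.71.
Real growth = 349.71 / 374.02 − 1 = -0.0650.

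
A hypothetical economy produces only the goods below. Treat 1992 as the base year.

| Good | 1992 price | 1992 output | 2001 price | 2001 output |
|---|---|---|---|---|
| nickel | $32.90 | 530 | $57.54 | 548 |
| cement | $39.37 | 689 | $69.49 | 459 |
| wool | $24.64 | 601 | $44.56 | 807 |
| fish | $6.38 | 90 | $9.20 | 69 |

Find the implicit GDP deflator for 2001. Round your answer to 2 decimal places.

177.27

Nominal GDP 2001 = 57.54·548 + 69.49·459 + 44.56·807 + 9.20·69 = 100022.55.
Real GDP 2001 (at 1992 prices) = 32.90·548 + 39.37·459 + 24.64·807 + 6.38·69 = 56424.73.
Deflator = Nominal/Real × 100 = 100022.55/56424.73 × 100 = 177.267.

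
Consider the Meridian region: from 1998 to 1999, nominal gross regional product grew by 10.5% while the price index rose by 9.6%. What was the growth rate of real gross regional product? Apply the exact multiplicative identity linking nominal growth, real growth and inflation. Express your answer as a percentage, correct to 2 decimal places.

(1 + g_nom) = (1 + g_real)(1 + π), so g_real = 1.1050 / 1.0960 − 1 = 0.00821.

0.82%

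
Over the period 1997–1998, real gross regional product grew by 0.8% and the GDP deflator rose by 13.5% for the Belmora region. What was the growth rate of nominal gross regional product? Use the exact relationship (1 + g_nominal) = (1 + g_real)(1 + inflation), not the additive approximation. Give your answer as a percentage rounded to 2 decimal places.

14.41%

(1 + g_nom) = (1 + g_real)(1 + π) = 1.0080 × 1.1350 = 1.14408.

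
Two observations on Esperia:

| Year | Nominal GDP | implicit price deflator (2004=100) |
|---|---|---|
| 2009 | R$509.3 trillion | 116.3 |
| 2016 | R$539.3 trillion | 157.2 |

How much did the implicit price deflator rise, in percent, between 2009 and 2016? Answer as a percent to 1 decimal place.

Price-level change = 157.2 / 116.3 − 1 = 0.3517.

35.2%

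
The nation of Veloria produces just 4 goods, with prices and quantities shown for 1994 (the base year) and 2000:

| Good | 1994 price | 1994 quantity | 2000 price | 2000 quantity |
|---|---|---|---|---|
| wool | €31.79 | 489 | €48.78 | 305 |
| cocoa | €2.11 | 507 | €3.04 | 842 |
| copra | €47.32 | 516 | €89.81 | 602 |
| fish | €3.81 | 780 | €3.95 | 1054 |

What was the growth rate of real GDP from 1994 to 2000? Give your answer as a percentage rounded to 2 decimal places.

Real GDP 1994 = Nominal GDP 1994 = 31.79·489 + 2.11·507 + 47.32·516 + 3.81·780 = 44004.00.
Real GDP 2000 (at 1994 prices) = 31.79·305 + 2.11·842 + 47.32·602 + 3.81·1054 = 43974.95.
Real growth = 43974.95/44004.00 − 1 = -0.0007.

-0.07%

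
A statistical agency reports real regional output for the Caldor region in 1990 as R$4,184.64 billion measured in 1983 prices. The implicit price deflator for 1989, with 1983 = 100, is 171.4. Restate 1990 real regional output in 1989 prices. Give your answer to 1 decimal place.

Real regional output in 1989 prices = Real regional output in 1983 prices × (P_1989/P_1983) = 4184.64 × 1.714 = 7172.47.

R$7,172.5 billion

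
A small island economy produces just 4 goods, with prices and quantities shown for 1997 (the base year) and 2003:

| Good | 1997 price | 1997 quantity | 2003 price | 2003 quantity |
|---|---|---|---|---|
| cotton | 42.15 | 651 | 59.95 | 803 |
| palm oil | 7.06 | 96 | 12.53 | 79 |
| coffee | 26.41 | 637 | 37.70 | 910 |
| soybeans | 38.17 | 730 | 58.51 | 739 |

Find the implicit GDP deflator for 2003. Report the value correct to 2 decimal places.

146.20

Nominal GDP 2003 = 59.95·803 + 12.53·79 + 37.70·910 + 58.51·739 = 126675.61.
Real GDP 2003 (at 1997 prices) = 42.15·803 + 7.06·79 + 26.41·910 + 38.17·739 = 86644.92.
Deflator = Nominal/Real × 100 = 126675.61/86644.92 × 100 = 146.201.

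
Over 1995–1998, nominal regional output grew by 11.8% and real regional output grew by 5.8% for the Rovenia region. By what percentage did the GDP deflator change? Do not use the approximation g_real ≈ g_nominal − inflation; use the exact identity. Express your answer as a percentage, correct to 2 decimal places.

(1 + g_nom) = (1 + g_real)(1 + π), so π = 1.1180 / 1.0580 − 1 = 0.05671.

5.67%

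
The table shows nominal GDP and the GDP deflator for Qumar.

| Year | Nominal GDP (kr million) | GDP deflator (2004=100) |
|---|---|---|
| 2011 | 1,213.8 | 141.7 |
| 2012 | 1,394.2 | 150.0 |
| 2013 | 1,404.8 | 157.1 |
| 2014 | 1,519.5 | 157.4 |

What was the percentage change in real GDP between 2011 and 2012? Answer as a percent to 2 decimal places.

8.51%

Real GDP 2011 = 1213.8/1.417 = 856.60.
Real GDP 2012 = 1394.2/1.500 = 929.47.
Change = 929.47/856.60 − 1 = 0.0851.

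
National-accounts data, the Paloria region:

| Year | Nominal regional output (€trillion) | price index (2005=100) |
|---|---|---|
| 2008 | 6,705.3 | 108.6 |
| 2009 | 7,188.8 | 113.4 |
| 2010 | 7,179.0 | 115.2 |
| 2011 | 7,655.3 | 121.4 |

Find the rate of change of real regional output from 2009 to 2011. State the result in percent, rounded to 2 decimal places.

Real regional output 2009 = 7188.8/1.134 = 6339.33.
Real regional output 2011 = 7655.3/1.214 = 6305.85.
Change = 6305.85/6339.33 − 1 = -0.0053.

-0.53%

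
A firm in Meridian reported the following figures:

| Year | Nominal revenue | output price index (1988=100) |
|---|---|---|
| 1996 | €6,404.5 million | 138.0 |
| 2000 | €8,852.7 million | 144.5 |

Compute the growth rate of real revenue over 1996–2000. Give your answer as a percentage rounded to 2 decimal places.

Real revenue 1996 = 6404.5 / 1.380 = 4640.94.
Real revenue 2000 = 8852.7 / 1.445 = 6126.44.
Real growth = 6126.44 / 4640.94 − 1 = 0.3201.

32.01%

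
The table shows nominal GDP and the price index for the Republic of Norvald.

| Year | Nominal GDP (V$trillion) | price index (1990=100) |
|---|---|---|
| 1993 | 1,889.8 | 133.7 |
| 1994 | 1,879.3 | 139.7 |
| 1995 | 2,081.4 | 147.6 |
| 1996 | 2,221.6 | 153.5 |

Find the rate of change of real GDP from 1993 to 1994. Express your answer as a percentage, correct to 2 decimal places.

-4.83%

Real GDP 1993 = 1889.8/1.337 = 1413.46.
Real GDP 1994 = 1879.3/1.397 = 1345.24.
Change = 1345.24/1413.46 − 1 = -0.0483.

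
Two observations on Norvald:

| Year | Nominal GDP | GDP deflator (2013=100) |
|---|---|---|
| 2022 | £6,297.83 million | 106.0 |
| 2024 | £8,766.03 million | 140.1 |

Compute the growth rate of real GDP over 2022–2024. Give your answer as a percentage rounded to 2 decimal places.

Deflate each year: 2022 → 6297.83/1.060 = 5941.35; 2024 → 8766.03/1.401 = 6256.98.
So real GDP changed by 6256.98/5941.35 − 1 = 0.0531, i.e. 5.31%.

5.31%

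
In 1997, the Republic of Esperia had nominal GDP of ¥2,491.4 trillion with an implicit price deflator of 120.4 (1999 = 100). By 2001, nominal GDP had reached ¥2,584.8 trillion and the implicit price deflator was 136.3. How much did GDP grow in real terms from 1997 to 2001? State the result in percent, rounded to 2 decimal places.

Real GDP 1997 = 2491.4 / 1.204 = 2069.27.
Real GDP 2001 = 2584.8 / 1.363 = 1896.40.
Real growth = 1896.40 / 2069.27 − 1 = -0.0835.

-8.35%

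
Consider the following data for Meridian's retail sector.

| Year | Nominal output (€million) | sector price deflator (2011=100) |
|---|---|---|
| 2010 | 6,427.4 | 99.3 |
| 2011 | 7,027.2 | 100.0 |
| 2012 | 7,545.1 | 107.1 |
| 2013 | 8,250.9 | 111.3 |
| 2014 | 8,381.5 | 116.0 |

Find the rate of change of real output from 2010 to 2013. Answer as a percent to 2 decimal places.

14.53%

Real output 2010 = 6427.4/0.993 = 6472.71.
Real output 2013 = 8250.9/1.113 = 7413.21.
Change = 7413.21/6472.71 − 1 = 0.1453.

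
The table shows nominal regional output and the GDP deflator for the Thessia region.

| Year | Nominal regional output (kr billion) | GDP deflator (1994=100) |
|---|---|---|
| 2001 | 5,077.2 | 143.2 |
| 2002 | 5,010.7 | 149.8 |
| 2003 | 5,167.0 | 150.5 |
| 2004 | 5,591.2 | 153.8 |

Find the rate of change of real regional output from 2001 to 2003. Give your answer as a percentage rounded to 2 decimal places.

-3.17%

Real regional output 2001 = 5077.2/1.432 = 3545.53.
Real regional output 2003 = 5167.0/1.505 = 3433.22.
Change = 3433.22/3545.53 − 1 = -0.0317.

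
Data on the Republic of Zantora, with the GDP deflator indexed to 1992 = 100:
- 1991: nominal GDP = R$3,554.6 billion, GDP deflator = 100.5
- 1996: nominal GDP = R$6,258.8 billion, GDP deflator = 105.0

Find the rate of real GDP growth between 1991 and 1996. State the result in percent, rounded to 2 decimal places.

Deflate each year: 1991 → 3554.6/1.005 = 3536.92; 1996 → 6258.8/1.050 = 5960.76.
So real GDP changed by 5960.76/3536.92 − 1 = 0.6853, i.e. 68.53%.

68.53%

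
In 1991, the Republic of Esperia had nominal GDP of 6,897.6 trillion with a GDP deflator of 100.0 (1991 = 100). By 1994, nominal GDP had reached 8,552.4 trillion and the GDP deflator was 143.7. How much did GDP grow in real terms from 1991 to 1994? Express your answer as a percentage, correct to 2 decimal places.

-13.72%

Real GDP 1991 = 6897.6 / 1.000 = 6897.60.
Real GDP 1994 = 8552.4 / 1.437 = 5951.57.
Real growth = 5951.57 / 6897.60 − 1 = -0.1372.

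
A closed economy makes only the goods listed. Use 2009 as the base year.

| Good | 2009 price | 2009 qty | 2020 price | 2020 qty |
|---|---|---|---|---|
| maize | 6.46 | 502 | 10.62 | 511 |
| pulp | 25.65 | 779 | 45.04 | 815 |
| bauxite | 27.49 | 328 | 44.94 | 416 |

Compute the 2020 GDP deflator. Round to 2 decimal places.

Nominal GDP 2020 = 10.62·511 + 45.04·815 + 44.94·416 = 60829.46.
Real GDP 2020 (at 2009 prices) = 6.46·511 + 25.65·815 + 27.49·416 = 35641.65.
Deflator = Nominal/Real × 100 = 60829.46/35641.65 × 100 = 170.670.

170.67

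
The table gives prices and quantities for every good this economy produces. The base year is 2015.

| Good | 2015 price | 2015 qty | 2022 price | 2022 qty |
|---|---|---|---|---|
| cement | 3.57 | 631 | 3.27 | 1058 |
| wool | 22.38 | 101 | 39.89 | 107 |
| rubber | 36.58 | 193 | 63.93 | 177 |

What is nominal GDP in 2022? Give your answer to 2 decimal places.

Nominal GDP 2022 = Σ (p_2022 × q_2022) = 3.27·1058 + 39.89·107 + 63.93·177 = 19043.50.

19043.50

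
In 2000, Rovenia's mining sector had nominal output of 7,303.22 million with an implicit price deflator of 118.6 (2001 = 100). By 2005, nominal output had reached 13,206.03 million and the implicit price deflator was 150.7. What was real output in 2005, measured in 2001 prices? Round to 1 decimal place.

8,763.1 million

Real output = Nominal / (implicit price deflator/100) = 13206.03 / 1.507 = 8763.13.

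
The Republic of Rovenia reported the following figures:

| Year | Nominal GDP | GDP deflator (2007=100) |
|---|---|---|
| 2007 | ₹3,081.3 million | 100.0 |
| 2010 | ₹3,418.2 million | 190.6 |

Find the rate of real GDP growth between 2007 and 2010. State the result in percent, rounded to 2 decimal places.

Real GDP 2007 = 3081.3 / 1.000 = 3081.30.
Real GDP 2010 = 3418.2 / 1.906 = 1793.39.
Real growth = 1793.39 / 3081.30 − 1 = -0.4180.

-41.80%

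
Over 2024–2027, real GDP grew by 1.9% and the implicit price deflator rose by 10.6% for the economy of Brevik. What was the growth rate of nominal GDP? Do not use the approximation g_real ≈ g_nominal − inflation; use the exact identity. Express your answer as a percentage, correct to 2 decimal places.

(1 + g_nom) = (1 + g_real)(1 + π) = 1.0190 × 1.1060 = 1.12701.

12.70%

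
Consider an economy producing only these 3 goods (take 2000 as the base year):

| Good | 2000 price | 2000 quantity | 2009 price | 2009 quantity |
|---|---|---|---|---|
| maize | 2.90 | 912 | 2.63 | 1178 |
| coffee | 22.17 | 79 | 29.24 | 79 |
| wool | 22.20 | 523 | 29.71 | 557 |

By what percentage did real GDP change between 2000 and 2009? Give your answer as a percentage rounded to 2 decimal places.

Real GDP 2000 = Nominal GDP 2000 = 2.90·912 + 22.17·79 + 22.20·523 = 16006.83.
Real GDP 2009 (at 2000 prices) = 2.90·1178 + 22.17·79 + 22.20·557 = 17533.03.
Real growth = 17533.03/16006.83 − 1 = 0.0953.

9.53%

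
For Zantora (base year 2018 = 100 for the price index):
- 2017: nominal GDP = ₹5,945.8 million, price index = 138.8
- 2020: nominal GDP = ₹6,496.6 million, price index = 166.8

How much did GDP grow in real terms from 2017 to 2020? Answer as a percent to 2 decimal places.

-9.08%

Real GDP 2017 = 5945.8 / 1.388 = 4283.72.
Real GDP 2020 = 6496.6 / 1.668 = 3894.84.
Real growth = 3894.84 / 4283.72 − 1 = -0.0908.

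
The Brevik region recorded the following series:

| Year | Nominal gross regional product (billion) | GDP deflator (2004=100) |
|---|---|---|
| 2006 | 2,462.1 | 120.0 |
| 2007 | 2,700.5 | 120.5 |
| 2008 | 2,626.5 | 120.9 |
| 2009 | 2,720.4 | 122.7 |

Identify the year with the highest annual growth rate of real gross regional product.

2007: real = 2700.5/1.205 = 2241.08; growth vs 2006 (2051.75) = 9.23%.
2008: real = 2626.5/1.209 = 2172.46; growth vs 2007 (2241.08) = -3.06%.
2009: real = 2720.4/1.227 = 2217.11; growth vs 2008 (2172.46) = 2.06%.

2007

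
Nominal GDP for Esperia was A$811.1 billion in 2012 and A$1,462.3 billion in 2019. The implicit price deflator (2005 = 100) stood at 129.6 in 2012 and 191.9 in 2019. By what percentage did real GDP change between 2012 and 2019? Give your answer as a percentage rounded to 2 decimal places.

Real GDP 2012 = 811.1 / 1.296 = 625.85.
Real GDP 2019 = 1462.3 / 1.919 = 762.01.
Real growth = 762.01 / 625.85 − 1 = 0.2176.

21.76%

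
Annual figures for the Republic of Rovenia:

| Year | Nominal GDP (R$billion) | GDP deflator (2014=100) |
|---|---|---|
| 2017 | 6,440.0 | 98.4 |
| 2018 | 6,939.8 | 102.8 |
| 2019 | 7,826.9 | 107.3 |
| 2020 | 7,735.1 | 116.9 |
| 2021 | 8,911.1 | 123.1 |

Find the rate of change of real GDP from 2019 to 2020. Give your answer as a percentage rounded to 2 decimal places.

Real GDP 2019 = 7826.9/1.073 = 7294.41.
Real GDP 2020 = 7735.1/1.169 = 6616.85.
Change = 6616.85/7294.41 − 1 = -0.0929.

-9.29%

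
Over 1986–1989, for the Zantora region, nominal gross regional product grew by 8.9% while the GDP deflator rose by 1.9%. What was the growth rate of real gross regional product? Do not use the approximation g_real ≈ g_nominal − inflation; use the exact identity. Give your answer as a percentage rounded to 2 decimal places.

6.87%

(1 + g_nom) = (1 + g_real)(1 + π), so g_real = 1.0890 / 1.0190 − 1 = 0.06869.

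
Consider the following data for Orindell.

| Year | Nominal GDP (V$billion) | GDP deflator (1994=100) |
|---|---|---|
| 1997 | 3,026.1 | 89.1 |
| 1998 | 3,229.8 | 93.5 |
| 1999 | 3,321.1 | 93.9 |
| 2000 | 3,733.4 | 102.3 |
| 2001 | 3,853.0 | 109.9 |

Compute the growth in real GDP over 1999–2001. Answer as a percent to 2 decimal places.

-0.87%

Real GDP 1999 = 3321.1/0.939 = 3536.85.
Real GDP 2001 = 3853.0/1.099 = 3505.91.
Change = 3505.91/3536.85 − 1 = -0.0087.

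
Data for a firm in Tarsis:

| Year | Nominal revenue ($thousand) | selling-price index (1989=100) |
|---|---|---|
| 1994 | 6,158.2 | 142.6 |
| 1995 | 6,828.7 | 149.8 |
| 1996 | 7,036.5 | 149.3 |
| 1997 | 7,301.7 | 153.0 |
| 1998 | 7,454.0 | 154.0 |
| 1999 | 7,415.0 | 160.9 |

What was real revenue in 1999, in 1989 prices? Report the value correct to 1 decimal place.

Real revenue 1999 = 7415.0 / 1.609 = 4608.45.

$4,608.5 thousand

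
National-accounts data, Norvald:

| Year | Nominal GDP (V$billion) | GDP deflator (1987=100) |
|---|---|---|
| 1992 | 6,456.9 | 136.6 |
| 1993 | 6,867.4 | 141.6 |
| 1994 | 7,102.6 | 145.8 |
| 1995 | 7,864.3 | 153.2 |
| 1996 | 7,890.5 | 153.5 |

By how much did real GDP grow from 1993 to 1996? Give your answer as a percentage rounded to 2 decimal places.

Real GDP 1993 = 6867.4/1.416 = 4849.86.
Real GDP 1996 = 7890.5/1.535 = 5140.39.
Change = 5140.39/4849.86 − 1 = 0.0599.

5.99%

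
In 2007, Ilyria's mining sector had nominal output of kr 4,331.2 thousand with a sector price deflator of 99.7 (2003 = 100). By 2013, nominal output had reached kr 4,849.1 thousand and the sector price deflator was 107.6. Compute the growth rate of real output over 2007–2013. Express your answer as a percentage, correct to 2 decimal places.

Real output 2007 = 4331.2 / 0.997 = 4344.23.
Real output 2013 = 4849.1 / 1.076 = 4506.60.
Real growth = 4506.60 / 4344.23 − 1 = 0.0374.

3.74%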